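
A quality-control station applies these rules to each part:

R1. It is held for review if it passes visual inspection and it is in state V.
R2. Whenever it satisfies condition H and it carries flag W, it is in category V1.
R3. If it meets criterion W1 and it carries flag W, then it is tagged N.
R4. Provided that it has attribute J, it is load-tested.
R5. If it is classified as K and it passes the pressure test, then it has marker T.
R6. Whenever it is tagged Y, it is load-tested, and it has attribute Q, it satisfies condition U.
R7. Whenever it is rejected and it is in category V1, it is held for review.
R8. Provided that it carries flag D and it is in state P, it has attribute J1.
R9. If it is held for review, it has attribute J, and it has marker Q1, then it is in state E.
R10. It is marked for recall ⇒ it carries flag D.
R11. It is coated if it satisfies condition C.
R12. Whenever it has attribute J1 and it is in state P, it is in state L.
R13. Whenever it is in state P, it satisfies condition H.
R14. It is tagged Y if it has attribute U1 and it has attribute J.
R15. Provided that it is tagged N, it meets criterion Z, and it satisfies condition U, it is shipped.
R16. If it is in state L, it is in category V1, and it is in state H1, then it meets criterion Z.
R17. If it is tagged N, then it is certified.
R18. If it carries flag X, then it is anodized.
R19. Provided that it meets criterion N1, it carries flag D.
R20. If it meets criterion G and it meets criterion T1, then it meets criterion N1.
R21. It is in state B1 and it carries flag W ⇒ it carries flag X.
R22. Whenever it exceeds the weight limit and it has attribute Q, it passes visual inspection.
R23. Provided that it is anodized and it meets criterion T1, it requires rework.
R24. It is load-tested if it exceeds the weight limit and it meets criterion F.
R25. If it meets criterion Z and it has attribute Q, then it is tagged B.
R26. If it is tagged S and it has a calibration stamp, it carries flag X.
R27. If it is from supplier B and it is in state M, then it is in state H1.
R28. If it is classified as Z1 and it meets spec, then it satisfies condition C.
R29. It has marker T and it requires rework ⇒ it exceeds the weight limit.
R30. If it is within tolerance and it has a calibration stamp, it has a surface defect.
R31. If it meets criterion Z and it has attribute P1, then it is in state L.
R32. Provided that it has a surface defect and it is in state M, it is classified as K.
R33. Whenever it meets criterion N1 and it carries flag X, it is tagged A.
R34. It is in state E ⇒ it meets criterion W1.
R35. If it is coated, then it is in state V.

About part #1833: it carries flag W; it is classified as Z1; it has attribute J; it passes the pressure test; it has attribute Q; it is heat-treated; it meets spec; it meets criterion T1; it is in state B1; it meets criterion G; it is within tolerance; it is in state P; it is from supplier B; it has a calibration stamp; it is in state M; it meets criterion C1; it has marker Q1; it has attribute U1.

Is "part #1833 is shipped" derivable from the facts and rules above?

By R4 (it has attribute J): it is load-tested.
By R13 (it is in state P): it satisfies condition H.
By R14 (it has attribute U1, it has attribute J): it is tagged Y.
By R20 (it meets criterion G, it meets criterion T1): it meets criterion N1.
By R21 (it is in state B1, it carries flag W): it carries flag X.
By R27 (it is from supplier B, it is in state M): it is in state H1.
By R28 (it is classified as Z1, it meets spec): it satisfies condition C.
By R30 (it is within tolerance, it has a calibration stamp): it has a surface defect.
By R32 (it has a surface defect, it is in state M): it is classified as K.
By R2 (it satisfies condition H, it carries flag W): it is in category V1.
By R5 (it is classified as K, it passes the pressure test): it has marker T.
By R6 (it is tagged Y, it is load-tested, it has attribute Q): it satisfies condition U.
By R11 (it satisfies condition C): it is coated.
By R18 (it carries flag X): it is anodized.
By R19 (it meets criterion N1): it carries flag D.
By R23 (it is anodized, it meets criterion T1): it requires rework.
By R29 (it has marker T, it requires rework): it exceeds the weight limit.
By R35 (it is coated): it is in state V.
By R8 (it carries flag D, it is in state P): it has attribute J1.
By R12 (it has attribute J1, it is in state P): it is in state L.
By R16 (it is in state L, it is in category V1, it is in state H1): it meets criterion Z.
By R22 (it exceeds the weight limit, it has attribute Q): it passes visual inspection.
By R1 (it passes visual inspection, it is in state V): it is held for review.
By R9 (it is held for review, it has attribute J, it has marker Q1): it is in state E.
By R34 (it is in state E): it meets criterion W1.
By R3 (it meets criterion W1, it carries flag W): it is tagged N.
By R15 (it is tagged N, it meets criterion Z, it satisfies condition U): it is shipped.

Yes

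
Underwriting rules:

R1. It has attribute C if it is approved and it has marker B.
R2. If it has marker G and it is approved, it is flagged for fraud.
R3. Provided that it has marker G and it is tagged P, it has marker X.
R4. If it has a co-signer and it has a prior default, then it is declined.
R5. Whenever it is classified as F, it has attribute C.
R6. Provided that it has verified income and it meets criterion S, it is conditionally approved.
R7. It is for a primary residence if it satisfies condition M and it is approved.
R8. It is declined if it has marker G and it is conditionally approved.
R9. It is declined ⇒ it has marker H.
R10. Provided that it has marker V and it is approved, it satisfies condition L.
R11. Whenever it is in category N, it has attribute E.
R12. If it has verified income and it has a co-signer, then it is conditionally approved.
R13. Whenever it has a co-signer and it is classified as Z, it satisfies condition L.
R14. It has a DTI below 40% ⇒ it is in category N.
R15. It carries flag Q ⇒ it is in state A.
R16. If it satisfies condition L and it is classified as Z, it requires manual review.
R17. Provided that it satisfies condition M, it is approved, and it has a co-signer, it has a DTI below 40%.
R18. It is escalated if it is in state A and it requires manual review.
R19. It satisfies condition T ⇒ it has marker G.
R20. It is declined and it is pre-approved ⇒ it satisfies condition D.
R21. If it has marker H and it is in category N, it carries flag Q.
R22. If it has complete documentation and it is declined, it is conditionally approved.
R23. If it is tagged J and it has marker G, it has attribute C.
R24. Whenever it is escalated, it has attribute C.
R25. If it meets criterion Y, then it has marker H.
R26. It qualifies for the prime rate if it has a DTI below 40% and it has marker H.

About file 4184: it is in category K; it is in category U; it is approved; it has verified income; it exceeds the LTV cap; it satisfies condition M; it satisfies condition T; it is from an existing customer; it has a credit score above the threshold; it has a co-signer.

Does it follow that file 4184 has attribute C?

Forward chaining from the given facts derives: is for a primary residence, is conditionally approved, has a DTI below 40%, has marker G, is flagged for fraud, is declined, has marker H, is in category N, carries flag Q, qualifies for the prime rate, has attribute E, is in state A.
Rules concluding "it has attribute C": R1 needs "it has marker B"; R5 needs "it is classified as F"; R23 needs "it is tagged J"; R24 needs "it is escalated" — none of these are established.

No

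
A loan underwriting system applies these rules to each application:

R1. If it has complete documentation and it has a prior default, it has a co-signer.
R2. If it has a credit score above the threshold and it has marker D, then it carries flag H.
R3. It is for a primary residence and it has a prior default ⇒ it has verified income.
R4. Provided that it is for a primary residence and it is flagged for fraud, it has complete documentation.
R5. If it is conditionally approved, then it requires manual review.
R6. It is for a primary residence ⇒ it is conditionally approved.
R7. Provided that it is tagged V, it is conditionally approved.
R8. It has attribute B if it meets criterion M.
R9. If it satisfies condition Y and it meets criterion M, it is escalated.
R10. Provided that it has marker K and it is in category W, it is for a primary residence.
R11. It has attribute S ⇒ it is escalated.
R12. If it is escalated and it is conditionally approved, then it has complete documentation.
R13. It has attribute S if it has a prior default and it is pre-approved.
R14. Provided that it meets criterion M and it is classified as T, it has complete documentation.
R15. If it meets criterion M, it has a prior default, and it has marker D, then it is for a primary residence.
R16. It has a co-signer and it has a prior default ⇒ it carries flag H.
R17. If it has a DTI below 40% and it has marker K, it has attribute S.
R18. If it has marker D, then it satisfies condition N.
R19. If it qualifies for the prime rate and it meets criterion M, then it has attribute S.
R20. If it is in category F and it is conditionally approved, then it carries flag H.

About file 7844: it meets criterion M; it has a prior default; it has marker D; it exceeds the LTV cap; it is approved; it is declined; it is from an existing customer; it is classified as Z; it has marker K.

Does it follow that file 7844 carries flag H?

Forward chaining from the given facts derives: has attribute B, is for a primary residence, satisfies condition N, has verified income, is conditionally approved, requires manual review.
Rules concluding "it carries flag H": R2 needs "it has a credit score above the threshold"; R16 needs "it has a co-signer"; R20 needs "it is in category F" — none of these are established.

No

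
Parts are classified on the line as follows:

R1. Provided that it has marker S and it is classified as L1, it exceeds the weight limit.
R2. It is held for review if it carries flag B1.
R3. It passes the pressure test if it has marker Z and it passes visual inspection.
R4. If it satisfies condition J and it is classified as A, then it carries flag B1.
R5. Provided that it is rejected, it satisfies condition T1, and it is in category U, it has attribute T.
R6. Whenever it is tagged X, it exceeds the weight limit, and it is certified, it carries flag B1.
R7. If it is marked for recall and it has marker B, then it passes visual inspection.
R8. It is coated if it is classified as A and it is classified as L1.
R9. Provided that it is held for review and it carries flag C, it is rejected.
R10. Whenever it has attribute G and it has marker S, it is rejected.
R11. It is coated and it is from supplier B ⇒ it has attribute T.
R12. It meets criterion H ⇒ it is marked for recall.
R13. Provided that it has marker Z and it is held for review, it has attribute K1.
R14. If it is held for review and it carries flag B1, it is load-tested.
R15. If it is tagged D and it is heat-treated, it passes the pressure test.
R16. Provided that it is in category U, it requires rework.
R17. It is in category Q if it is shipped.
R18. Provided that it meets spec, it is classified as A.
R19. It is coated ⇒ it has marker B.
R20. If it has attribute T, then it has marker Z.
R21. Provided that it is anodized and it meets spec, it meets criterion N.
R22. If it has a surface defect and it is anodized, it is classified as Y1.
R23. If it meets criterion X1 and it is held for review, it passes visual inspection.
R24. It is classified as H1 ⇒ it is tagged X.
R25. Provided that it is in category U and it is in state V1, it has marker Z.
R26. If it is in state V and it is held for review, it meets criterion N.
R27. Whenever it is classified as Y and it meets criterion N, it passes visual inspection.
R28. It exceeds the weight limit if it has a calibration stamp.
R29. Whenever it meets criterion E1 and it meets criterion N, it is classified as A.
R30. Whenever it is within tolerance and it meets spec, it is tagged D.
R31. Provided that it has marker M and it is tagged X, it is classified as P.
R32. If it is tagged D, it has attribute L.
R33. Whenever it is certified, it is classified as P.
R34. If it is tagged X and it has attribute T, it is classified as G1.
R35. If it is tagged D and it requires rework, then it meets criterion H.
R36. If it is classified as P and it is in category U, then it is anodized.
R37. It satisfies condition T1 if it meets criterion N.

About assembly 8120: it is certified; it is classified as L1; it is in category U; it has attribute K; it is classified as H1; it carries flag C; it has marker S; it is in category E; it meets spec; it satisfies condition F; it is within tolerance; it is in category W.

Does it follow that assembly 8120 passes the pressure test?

Yes

By R1 (it has marker S, it is classified as L1): it exceeds the weight limit.
By R16 (it is in category U): it requires rework.
By R18 (it meets spec): it is classified as A.
By R24 (it is classified as H1): it is tagged X.
By R30 (it is within tolerance, it meets spec): it is tagged D.
By R33 (it is certified): it is classified as P.
By R35 (it is tagged D, it requires rework): it meets criterion H.
By R36 (it is classified as P, it is in category U): it is anodized.
By R6 (it is tagged X, it exceeds the weight limit, it is certified): it carries flag B1.
By R8 (it is classified as A, it is classified as L1): it is coated.
By R12 (it meets criterion H): it is marked for recall.
By R19 (it is coated): it has marker B.
By R21 (it is anodized, it meets spec): it meets criterion N.
By R37 (it meets criterion N): it satisfies condition T1.
By R2 (it carries flag B1): it is held for review.
By R7 (it is marked for recall, it has marker B): it passes visual inspection.
By R9 (it is held for review, it carries flag C): it is rejected.
By R5 (it is rejected, it satisfies condition T1, it is in category U): it has attribute T.
By R20 (it has attribute T): it has marker Z.
By R3 (it has marker Z, it passes visual inspection): it passes the pressure test.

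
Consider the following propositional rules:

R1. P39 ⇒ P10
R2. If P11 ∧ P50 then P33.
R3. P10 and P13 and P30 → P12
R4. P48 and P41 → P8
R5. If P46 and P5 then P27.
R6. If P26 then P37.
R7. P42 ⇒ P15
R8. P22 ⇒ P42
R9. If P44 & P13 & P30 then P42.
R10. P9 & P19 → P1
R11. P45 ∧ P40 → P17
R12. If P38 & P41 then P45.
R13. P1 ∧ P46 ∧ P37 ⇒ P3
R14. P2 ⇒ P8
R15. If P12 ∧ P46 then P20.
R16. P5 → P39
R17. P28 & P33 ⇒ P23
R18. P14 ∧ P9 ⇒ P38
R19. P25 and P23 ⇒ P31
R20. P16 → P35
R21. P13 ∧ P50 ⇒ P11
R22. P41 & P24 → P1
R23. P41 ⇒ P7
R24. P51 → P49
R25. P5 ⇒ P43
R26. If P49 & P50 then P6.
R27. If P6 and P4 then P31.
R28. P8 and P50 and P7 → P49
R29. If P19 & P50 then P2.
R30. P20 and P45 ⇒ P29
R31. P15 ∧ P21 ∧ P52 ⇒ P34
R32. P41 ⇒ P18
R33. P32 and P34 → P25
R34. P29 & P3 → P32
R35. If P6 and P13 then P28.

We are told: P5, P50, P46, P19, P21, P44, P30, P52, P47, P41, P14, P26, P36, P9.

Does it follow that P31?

No

Forward chaining from the given facts derives: P27, P37, P1, P3, P39, P38, P7, P43, P2, P18, P10, P45, P8, P49, P6.
Rules concluding P31: R19 needs P25; R27 needs P4 — none of these are established.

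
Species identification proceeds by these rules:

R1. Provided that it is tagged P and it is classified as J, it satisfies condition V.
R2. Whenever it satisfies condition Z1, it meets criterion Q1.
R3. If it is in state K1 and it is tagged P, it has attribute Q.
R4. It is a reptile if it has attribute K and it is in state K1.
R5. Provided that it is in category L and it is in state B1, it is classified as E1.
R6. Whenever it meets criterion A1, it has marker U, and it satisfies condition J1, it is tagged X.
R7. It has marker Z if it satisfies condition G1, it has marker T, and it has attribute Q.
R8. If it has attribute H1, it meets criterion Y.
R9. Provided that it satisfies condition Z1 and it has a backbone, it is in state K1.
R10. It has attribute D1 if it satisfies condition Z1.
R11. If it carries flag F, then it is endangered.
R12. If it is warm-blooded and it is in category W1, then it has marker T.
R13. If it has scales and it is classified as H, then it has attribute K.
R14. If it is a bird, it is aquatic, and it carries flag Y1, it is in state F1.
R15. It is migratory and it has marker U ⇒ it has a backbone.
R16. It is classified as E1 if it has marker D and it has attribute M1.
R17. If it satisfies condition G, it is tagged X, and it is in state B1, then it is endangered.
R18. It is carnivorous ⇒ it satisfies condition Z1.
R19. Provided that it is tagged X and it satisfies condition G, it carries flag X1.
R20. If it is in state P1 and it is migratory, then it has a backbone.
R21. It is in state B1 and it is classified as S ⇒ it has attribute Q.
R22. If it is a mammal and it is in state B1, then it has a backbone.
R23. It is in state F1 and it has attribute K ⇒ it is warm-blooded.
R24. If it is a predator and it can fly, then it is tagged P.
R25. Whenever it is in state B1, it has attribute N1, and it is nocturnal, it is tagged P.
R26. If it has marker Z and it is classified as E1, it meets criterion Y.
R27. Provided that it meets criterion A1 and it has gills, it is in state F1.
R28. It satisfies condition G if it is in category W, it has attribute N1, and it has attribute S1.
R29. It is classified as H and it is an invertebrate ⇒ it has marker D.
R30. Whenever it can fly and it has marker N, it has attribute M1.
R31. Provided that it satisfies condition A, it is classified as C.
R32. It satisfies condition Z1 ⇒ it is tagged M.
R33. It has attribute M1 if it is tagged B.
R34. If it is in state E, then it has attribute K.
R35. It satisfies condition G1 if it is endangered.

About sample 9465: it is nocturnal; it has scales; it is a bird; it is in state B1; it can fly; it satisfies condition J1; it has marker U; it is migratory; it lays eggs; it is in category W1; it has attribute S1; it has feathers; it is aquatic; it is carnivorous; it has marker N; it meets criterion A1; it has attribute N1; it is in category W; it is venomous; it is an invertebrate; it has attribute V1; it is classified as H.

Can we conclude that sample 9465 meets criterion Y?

Forward chaining from the given facts derives: is tagged X, has attribute K, has a backbone, satisfies condition Z1, is tagged P, satisfies condition G, has marker D, has attribute M1, is tagged M, meets criterion Q1, is in state K1, has attribute D1, is classified as E1, is endangered, carries flag X1, satisfies condition G1, has attribute Q, is a reptile.
Rules concluding "it meets criterion Y": R8 needs "it has attribute H1"; R26 needs "it has marker Z" — none of these are established.

No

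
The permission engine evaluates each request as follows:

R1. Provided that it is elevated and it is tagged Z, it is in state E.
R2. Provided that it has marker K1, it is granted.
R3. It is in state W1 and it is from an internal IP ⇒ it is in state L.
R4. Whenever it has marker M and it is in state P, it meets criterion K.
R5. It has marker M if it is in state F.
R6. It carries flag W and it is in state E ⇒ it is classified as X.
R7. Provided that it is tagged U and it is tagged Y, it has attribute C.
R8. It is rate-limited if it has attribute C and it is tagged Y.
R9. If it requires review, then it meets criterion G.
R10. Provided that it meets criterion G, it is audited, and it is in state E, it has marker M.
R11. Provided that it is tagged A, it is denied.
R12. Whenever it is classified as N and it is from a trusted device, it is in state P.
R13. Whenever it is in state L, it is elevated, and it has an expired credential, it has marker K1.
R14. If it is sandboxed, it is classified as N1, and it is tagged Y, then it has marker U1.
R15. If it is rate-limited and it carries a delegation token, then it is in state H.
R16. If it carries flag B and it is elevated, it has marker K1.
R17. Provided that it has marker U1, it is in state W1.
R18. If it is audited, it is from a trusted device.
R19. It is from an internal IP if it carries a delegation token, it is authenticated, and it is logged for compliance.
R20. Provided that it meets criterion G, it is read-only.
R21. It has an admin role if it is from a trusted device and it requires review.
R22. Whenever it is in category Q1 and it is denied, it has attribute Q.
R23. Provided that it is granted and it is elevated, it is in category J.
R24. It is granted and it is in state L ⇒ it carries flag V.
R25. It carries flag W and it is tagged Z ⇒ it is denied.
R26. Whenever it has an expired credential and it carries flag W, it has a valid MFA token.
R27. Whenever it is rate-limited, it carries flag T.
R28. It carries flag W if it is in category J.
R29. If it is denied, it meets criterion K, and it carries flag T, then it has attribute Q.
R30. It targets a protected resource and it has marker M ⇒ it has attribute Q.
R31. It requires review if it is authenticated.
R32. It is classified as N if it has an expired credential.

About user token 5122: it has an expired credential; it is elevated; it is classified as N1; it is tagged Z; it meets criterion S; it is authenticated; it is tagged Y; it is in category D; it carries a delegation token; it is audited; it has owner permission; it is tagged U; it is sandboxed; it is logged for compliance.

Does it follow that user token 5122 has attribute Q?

By R1 (it is elevated, it is tagged Z): it is in state E.
By R7 (it is tagged U, it is tagged Y): it has attribute C.
By R8 (it has attribute C, it is tagged Y): it is rate-limited.
By R14 (it is sandboxed, it is classified as N1, it is tagged Y): it has marker U1.
By R17 (it has marker U1): it is in state W1.
By R18 (it is audited): it is from a trusted device.
By R19 (it carries a delegation token, it is authenticated, it is logged for compliance): it is from an internal IP.
By R27 (it is rate-limited): it carries flag T.
By R31 (it is authenticated): it requires review.
By R32 (it has an expired credential): it is classified as N.
By R3 (it is in state W1, it is from an internal IP): it is in state L.
By R9 (it requires review): it meets criterion G.
By R10 (it meets criterion G, it is audited, it is in state E): it has marker M.
By R12 (it is classified as N, it is from a trusted device): it is in state P.
By R13 (it is in state L, it is elevated, it has an expired credential): it has marker K1.
By R2 (it has marker K1): it is granted.
By R4 (it has marker M, it is in state P): it meets criterion K.
By R23 (it is granted, it is elevated): it is in category J.
By R28 (it is in category J): it carries flag W.
By R25 (it carries flag W, it is tagged Z): it is denied.
By R29 (it is denied, it meets criterion K, it carries flag T): it has attribute Q.

Yes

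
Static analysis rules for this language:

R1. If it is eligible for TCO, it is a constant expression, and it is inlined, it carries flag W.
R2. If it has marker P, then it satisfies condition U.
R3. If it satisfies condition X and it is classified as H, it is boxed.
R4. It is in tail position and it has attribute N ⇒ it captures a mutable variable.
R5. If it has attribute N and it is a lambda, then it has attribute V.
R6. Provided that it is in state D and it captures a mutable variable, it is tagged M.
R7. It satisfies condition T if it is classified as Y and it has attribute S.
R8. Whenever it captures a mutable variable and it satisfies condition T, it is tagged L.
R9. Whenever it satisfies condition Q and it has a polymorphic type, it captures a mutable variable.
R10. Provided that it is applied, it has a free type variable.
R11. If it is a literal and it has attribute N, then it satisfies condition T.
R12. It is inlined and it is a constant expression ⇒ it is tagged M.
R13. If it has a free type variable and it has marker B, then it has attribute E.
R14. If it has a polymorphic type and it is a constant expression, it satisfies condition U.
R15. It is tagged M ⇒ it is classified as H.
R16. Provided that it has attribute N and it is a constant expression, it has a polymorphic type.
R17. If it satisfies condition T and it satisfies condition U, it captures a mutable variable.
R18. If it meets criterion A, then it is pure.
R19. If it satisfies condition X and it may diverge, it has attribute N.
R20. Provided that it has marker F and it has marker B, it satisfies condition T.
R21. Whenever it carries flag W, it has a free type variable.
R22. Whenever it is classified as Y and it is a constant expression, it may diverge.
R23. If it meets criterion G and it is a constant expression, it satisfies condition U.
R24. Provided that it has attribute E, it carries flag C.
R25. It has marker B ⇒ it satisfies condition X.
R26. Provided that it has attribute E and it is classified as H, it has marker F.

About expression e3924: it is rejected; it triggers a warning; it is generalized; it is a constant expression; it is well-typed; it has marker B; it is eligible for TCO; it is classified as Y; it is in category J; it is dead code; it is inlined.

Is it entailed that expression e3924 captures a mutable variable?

Yes

By R1 (it is eligible for TCO, it is a constant expression, it is inlined): it carries flag W.
By R12 (it is inlined, it is a constant expression): it is tagged M.
By R15 (it is tagged M): it is classified as H.
By R21 (it carries flag W): it has a free type variable.
By R22 (it is classified as Y, it is a constant expression): it may diverge.
By R25 (it has marker B): it satisfies condition X.
By R13 (it has a free type variable, it has marker B): it has attribute E.
By R19 (it satisfies condition X, it may diverge): it has attribute N.
By R26 (it has attribute E, it is classified as H): it has marker F.
By R16 (it has attribute N, it is a constant expression): it has a polymorphic type.
By R20 (it has marker F, it has marker B): it satisfies condition T.
By R14 (it has a polymorphic type, it is a constant expression): it satisfies condition U.
By R17 (it satisfies condition T, it satisfies condition U): it captures a mutable variable.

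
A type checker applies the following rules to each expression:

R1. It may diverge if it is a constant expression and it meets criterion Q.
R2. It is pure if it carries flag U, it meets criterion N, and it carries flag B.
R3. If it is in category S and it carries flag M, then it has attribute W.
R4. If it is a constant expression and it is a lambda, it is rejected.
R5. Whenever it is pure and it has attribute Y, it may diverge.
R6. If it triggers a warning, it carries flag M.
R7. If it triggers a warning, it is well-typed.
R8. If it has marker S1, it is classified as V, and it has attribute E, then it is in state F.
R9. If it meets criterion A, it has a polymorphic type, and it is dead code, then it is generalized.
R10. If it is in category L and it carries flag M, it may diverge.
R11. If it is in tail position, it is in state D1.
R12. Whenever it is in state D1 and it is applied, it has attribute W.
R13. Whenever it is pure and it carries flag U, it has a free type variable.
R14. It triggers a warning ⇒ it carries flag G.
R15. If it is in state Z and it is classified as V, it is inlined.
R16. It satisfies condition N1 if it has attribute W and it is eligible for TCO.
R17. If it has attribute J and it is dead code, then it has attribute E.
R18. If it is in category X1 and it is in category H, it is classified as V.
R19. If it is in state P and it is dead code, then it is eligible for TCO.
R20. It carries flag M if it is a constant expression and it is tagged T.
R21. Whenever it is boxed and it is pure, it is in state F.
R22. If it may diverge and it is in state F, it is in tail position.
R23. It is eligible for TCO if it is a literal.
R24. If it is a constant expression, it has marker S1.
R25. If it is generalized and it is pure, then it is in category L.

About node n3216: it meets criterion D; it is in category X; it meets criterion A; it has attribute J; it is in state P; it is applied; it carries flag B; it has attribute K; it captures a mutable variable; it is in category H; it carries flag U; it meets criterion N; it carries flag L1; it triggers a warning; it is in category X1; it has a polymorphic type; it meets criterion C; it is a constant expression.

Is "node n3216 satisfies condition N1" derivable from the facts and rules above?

Forward chaining from the given facts derives: is pure, carries flag M, is well-typed, has a free type variable, carries flag G, is classified as V, has marker S1.
The only rule concluding "it satisfies condition N1" is R16, which needs "it has attribute W"; that is never established.

No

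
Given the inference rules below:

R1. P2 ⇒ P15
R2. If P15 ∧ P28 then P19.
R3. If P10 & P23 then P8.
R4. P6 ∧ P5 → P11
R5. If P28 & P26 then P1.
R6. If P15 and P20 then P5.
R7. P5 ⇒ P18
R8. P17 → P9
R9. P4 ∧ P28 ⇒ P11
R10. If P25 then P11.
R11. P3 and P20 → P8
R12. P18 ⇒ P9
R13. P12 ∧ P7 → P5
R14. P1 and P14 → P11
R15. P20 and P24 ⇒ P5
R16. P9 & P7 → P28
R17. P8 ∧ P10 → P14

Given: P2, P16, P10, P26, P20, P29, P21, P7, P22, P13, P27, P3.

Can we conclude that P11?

Yes

P15  (by R1: P2)
P5  (by R6: P15, P20)
P18  (by R7: P5)
P8  (by R11: P3, P20)
P9  (by R12: P18)
P28  (by R16: P9, P7)
P14  (by R17: P8, P10)
P1  (by R5: P28, P26)
P11  (by R14: P1, P14)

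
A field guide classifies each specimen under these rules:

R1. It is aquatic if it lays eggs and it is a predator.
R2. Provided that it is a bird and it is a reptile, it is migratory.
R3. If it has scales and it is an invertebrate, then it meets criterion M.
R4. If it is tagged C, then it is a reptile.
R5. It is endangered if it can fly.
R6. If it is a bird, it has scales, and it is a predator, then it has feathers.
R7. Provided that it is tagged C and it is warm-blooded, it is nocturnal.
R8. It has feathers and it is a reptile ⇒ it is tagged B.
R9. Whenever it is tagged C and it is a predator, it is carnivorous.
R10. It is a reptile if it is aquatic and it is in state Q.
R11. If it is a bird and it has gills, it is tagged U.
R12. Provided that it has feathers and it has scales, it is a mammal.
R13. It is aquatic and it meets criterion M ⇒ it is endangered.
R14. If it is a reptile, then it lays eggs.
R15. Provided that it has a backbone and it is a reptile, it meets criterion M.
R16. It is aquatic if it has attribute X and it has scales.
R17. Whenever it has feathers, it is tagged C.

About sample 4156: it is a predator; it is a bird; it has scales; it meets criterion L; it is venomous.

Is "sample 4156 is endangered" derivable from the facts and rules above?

Forward chaining from the given facts derives: has feathers, is a mammal, is tagged C, is a reptile, is tagged B, is carnivorous, lays eggs, is aquatic, is migratory.
Rules concluding "it is endangered": R5 needs "it can fly"; R13 needs "it meets criterion M" — none of these are established.

No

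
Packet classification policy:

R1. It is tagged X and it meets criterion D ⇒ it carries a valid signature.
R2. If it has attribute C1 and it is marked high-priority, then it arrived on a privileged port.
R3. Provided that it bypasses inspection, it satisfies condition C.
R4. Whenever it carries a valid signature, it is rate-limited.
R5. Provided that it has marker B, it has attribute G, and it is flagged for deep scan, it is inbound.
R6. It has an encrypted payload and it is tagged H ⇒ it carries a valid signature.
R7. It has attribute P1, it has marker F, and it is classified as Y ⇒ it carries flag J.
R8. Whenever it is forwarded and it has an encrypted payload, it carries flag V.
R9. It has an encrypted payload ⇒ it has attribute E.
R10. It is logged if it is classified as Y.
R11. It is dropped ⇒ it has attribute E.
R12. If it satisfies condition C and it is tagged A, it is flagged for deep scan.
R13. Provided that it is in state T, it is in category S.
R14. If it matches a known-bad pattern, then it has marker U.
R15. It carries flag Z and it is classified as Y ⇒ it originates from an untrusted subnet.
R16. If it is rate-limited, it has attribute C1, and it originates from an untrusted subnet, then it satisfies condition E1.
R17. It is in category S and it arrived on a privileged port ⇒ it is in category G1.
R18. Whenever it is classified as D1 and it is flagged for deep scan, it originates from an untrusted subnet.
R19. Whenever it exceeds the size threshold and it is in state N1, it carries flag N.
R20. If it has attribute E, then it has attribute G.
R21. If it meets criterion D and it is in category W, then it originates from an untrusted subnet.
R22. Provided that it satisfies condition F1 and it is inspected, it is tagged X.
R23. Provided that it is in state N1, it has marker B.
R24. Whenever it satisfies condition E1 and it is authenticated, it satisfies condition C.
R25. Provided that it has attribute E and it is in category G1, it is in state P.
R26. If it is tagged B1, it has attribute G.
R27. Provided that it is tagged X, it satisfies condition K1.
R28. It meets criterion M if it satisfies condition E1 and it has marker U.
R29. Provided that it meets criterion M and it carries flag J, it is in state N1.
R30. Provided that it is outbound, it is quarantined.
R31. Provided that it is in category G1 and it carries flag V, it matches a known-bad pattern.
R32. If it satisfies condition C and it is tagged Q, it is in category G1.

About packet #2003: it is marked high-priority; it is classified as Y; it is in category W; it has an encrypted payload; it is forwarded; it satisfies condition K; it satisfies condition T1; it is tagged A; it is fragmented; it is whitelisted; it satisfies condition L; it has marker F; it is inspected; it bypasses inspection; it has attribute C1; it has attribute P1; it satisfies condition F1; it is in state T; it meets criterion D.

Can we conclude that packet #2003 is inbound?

By R2 (it has attribute C1, it is marked high-priority): it arrived on a privileged port.
By R3 (it bypasses inspection): it satisfies condition C.
By R7 (it has attribute P1, it has marker F, it is classified as Y): it carries flag J.
By R8 (it is forwarded, it has an encrypted payload): it carries flag V.
By R9 (it has an encrypted payload): it has attribute E.
By R12 (it satisfies condition C, it is tagged A): it is flagged for deep scan.
By R13 (it is in state T): it is in category S.
By R17 (it is in category S, it arrived on a privileged port): it is in category G1.
By R20 (it has attribute E): it has attribute G.
By R21 (it meets criterion D, it is in category W): it originates from an untrusted subnet.
By R22 (it satisfies condition F1, it is inspected): it is tagged X.
By R31 (it is in category G1, it carries flag V): it matches a known-bad pattern.
By R1 (it is tagged X, it meets criterion D): it carries a valid signature.
By R4 (it carries a valid signature): it is rate-limited.
By R14 (it matches a known-bad pattern): it has marker U.
By R16 (it is rate-limited, it has attribute C1, it originates from an untrusted subnet): it satisfies condition E1.
By R28 (it satisfies condition E1, it has marker U): it meets criterion M.
By R29 (it meets criterion M, it carries flag J): it is in state N1.
By R23 (it is in state N1): it has marker B.
By R5 (it has marker B, it has attribute G, it is flagged for deep scan): it is inbound.

Yes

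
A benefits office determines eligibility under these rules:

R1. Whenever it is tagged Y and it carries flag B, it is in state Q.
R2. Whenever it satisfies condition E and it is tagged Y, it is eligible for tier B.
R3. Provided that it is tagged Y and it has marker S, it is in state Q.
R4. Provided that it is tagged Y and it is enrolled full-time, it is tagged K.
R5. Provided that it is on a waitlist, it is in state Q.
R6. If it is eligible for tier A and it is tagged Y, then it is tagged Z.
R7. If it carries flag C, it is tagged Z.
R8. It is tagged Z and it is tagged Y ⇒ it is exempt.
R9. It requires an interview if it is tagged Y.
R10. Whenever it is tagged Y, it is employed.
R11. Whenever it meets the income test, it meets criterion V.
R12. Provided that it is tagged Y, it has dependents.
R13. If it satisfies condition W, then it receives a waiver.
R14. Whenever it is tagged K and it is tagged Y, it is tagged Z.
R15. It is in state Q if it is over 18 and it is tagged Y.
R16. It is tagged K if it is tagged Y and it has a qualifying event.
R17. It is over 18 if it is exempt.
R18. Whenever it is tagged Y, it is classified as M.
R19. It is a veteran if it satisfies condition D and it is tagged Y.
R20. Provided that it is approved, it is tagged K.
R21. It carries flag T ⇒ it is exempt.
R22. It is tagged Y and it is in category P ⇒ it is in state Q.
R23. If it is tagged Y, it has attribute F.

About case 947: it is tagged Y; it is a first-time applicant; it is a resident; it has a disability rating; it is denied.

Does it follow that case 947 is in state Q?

Forward chaining from the given facts derives: requires an interview, is employed, has dependents, is classified as M, has attribute F.
Rules concluding "it is in state Q": R1 needs "it carries flag B"; R3 needs "it has marker S"; R5 needs "it is on a waitlist"; R15 needs "it is over 18"; R22 needs "it is in category P" — none of these are established.

No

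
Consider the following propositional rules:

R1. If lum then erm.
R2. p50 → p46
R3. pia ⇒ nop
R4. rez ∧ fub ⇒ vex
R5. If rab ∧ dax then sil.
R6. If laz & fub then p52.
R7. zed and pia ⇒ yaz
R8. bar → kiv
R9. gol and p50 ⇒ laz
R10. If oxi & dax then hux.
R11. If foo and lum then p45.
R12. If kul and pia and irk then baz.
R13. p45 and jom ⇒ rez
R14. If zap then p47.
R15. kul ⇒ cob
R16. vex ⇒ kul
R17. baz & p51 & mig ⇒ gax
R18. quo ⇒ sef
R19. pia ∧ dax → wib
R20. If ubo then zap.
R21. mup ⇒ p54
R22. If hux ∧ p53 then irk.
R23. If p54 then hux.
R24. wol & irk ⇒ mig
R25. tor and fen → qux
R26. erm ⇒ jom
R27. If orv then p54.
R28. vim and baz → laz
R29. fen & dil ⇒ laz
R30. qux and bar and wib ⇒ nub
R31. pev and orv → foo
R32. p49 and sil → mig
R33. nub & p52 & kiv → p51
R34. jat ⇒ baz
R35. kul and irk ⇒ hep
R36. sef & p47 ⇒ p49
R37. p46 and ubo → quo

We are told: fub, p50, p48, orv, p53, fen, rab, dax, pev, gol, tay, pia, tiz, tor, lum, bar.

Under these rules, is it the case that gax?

No

Forward chaining from the given facts derives: erm, p46, nop, sil, kiv, laz, wib, qux, jom, p54, nub, foo, p52, p45, rez, hux, p51, vex, kul, irk, hep, baz, cob.
The only rule concluding gax is R17, which needs mig; that is never established.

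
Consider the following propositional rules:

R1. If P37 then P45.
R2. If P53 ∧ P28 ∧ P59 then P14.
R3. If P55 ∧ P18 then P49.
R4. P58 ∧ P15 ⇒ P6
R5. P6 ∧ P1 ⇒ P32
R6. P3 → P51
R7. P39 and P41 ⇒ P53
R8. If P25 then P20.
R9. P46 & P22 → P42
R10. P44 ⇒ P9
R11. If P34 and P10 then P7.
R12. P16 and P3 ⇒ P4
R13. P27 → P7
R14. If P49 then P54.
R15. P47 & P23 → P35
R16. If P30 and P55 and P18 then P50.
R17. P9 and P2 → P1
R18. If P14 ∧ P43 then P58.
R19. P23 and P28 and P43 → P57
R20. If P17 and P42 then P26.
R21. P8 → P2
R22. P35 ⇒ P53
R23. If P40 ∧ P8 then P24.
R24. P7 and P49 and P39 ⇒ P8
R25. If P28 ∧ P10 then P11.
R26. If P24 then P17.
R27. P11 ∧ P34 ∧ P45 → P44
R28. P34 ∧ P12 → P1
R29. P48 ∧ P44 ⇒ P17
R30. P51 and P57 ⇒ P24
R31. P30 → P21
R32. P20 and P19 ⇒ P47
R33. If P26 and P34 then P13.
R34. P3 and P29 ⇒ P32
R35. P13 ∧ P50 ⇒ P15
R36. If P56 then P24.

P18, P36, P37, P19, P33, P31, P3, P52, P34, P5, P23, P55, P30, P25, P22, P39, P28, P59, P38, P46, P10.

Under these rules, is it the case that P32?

Forward chaining from the given facts derives: P45, P49, P51, P20, P42, P7, P54, P50, P8, P11, P44, P21, P47, P9, P35, P2, P53, P14, P1.
Rules concluding P32: R5 needs P6; R34 needs P29 — none of these are established.

No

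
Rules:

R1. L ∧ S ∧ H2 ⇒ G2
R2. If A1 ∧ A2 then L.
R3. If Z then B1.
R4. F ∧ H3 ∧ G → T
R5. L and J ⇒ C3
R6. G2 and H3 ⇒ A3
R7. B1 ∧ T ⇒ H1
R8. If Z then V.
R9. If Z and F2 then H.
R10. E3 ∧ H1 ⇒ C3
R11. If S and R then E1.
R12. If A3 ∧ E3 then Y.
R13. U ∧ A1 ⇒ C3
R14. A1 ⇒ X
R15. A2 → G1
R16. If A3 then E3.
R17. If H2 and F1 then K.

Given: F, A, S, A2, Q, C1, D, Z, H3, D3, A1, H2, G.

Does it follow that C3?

L  (by R2: A1, A2)
B1  (by R3: Z)
T  (by R4: F, H3, G)
H1  (by R7: B1, T)
G2  (by R1: L, S, H2)
A3  (by R6: G2, H3)
E3  (by R16: A3)
C3  (by R10: E3, H1)

Yes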